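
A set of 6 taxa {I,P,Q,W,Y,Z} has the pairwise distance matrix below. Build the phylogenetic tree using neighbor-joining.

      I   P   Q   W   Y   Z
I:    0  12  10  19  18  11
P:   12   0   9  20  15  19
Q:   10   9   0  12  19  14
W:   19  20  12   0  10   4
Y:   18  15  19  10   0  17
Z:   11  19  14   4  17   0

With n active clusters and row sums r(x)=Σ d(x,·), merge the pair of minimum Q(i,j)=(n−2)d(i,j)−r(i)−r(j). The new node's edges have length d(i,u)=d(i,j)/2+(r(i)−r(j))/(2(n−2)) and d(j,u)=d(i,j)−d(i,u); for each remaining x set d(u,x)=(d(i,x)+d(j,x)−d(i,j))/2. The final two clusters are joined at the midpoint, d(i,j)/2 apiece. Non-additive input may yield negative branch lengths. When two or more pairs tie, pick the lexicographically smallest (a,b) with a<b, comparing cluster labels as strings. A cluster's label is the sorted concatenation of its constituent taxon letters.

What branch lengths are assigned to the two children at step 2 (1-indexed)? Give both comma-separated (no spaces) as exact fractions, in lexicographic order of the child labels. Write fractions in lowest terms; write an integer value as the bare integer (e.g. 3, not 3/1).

4,15/2

iteration 1: select W,Z (d=4, Q=-114); attach at lengths (2, 2); label the merged cluster WZ
  updated: d(I,WZ)=13, d(P,WZ)=35/2, d(Q,WZ)=11, d(WZ,Y)=23/2
iteration 2: select WZ,Y (d=23/2, Q=-82); attach at lengths (4, 15/2); label the merged cluster WYZ
  updated: d(I,WYZ)=39/4, d(P,WYZ)=21/2, d(Q,WYZ)=37/4
iteration 3: select I,WYZ (d=39/4, Q=-167/4); attach at lengths (87/16, 69/16); label the merged cluster IWYZ
  updated: d(IWYZ,P)=51/8, d(IWYZ,Q)=19/4
iteration 4: select IWYZ,P (d=51/8, Q=-161/8); attach at lengths (17/16, 85/16); label the merged cluster IPWYZ
  updated: d(IPWYZ,Q)=59/16
iteration 5: select IPWYZ,Q (d=59/16); attach at lengths (59/32, 59/32); label the merged cluster IPQWYZ
final tree: (((I:87/16,((W:2,Z:2):4,Y:15/2):69/16):17/16,P:85/16):59/32,Q:59/32)
total length: 565/16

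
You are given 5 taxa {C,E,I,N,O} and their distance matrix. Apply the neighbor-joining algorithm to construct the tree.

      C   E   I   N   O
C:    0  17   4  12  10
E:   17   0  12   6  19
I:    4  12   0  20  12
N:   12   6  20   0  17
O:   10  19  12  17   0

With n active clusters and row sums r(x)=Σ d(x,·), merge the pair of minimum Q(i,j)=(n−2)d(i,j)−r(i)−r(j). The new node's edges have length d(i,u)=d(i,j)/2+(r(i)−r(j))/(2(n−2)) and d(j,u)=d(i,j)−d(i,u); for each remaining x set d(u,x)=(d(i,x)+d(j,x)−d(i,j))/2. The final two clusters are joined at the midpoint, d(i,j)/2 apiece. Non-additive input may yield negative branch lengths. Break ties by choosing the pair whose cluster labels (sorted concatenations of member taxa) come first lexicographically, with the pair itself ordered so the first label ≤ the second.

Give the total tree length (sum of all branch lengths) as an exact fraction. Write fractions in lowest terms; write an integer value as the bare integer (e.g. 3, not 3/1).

iteration 1: select E,N (d=6, Q=-91); attach at lengths (17/6, 19/6); label the merged cluster EN
  updated: d(C,EN)=23/2, d(EN,I)=13, d(EN,O)=15
iteration 2: select C,I (d=4, Q=-93/2); attach at lengths (9/8, 23/8); label the merged cluster CI
  updated: d(CI,EN)=41/4, d(CI,O)=9
iteration 3: select CI,EN (d=41/4, Q=-137/4); attach at lengths (17/8, 65/8); label the merged cluster CEIN
  updated: d(CEIN,O)=55/8
iteration 4: select CEIN,O (d=55/8); attach at lengths (55/16, 55/16); label the merged cluster CEINO
final tree: (((C:9/8,I:23/8):17/8,(E:17/6,N:19/6):65/8):55/16,O:55/16)
total length: 217/8

217/8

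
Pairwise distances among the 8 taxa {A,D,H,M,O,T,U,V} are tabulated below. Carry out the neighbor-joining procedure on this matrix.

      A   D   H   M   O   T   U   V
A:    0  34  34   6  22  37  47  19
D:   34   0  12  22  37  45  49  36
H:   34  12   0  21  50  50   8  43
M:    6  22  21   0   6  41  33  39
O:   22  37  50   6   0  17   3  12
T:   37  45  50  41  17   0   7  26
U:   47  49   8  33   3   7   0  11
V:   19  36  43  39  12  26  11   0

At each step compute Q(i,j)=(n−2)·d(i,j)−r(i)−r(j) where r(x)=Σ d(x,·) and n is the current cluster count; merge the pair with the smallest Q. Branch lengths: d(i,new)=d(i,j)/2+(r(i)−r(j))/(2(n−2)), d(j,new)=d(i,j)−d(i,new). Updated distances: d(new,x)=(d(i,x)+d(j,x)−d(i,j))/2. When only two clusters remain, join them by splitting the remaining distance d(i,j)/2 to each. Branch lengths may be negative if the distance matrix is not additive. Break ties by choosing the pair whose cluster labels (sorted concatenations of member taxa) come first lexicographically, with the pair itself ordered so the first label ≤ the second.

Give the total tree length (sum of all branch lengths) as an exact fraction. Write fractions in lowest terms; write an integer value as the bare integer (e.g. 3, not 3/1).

73

step 1: merge (D,H) at d=12, Q=-381; branch lengths D→89/12, H→55/12; new cluster DH
  updated: d(A,DH)=28, d(DH,M)=31/2, d(DH,O)=75/2, d(DH,T)=83/2, d(DH,U)=45/2, d(DH,V)=67/2
step 2: merge (A,M) at d=6, Q=-539/2; branch lengths A→97/20, M→23/20; new cluster AM
  updated: d(AM,DH)=75/4, d(AM,O)=11, d(AM,T)=36, d(AM,U)=37, d(AM,V)=26
step 3: merge (AM,DH) at d=75/4, Q=-415/2; branch lengths AM→25/4, DH→25/2; new cluster ADHM
  updated: d(ADHM,O)=119/8, d(ADHM,T)=235/8, d(ADHM,U)=163/8, d(ADHM,V)=163/8
step 4: merge (T,U) at d=7, Q=-399/4; branch lengths T→59/6, U→-17/6; new cluster TU
  updated: d(ADHM,TU)=171/8, d(O,TU)=13/2, d(TU,V)=15
step 5: merge (ADHM,V) at d=163/8, Q=-253/4; branch lengths ADHM→25/2, V→63/8; new cluster ADHMV
  updated: d(ADHMV,O)=13/4, d(ADHMV,TU)=8
step 6: merge (ADHMV,O) at d=13/4, Q=-71/4; branch lengths ADHMV→19/8, O→7/8; new cluster ADHMOV
  updated: d(ADHMOV,TU)=45/8
step 7: merge (ADHMOV,TU) at d=45/8; branch lengths ADHMOV→45/16, TU→45/16; new cluster ADHMOTUV
final tree: (((((A:97/20,M:23/20):25/4,(D:89/12,H:55/12):25/2):25/2,V:63/8):19/8,O:7/8):45/16,(T:59/6,U:-17/6):45/16)
total length: 73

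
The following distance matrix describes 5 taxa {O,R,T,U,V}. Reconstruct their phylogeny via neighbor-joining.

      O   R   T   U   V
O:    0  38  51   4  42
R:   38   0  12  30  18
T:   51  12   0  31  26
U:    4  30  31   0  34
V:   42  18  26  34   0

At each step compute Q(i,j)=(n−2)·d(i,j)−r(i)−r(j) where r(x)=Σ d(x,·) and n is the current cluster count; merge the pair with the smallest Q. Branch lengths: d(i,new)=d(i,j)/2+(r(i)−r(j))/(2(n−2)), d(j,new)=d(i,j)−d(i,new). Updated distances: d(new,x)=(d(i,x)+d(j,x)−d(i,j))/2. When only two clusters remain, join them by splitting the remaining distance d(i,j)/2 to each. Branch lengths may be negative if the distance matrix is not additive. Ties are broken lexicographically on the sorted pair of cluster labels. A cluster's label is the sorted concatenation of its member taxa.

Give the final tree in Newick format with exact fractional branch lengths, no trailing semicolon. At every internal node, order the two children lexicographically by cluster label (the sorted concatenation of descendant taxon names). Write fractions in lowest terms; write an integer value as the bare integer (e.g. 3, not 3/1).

iteration 1: select O,U (d=4, Q=-222); attach at lengths (8, -4); label the merged cluster OU
  updated: d(OU,R)=32, d(OU,T)=39, d(OU,V)=36
iteration 2: select OU,V (d=36, Q=-115); attach at lengths (99/4, 45/4); label the merged cluster OUV
  updated: d(OUV,R)=7, d(OUV,T)=29/2
iteration 3: select OUV,R (d=7, Q=-67/2); attach at lengths (19/4, 9/4); label the merged cluster ORUV
  updated: d(ORUV,T)=39/4
iteration 4: select ORUV,T (d=39/4); attach at lengths (39/8, 39/8); label the merged cluster ORTUV
final tree: ((((O:8,U:-4):99/4,V:45/4):19/4,R:9/4):39/8,T:39/8)
total length: 227/4

((((O:8,U:-4):99/4,V:45/4):19/4,R:9/4):39/8,T:39/8)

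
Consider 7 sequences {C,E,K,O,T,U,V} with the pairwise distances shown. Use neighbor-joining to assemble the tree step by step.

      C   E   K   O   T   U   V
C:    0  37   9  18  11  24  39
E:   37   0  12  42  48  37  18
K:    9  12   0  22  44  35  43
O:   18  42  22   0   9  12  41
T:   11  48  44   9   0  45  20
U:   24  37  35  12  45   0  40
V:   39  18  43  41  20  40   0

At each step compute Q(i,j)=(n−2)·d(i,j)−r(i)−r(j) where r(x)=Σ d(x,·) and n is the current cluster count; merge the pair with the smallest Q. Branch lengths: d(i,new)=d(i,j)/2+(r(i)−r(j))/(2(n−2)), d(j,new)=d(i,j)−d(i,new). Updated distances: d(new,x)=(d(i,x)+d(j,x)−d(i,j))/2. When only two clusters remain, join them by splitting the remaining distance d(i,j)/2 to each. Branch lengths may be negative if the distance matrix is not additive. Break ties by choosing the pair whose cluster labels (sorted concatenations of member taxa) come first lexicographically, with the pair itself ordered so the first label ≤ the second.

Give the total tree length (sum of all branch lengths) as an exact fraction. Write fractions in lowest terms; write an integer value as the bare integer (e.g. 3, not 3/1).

1. join E+V (d=18, Q=-305) ⇒ EV; edges |E|=83/10, |V|=97/10
  updated: d(C,EV)=29, d(EV,K)=37/2, d(EV,O)=65/2, d(EV,T)=25, d(EV,U)=59/2
2. join O+T (d=9, Q=-383/2) ⇒ OT; edges |O|=-9/16, |T|=153/16
  updated: d(C,OT)=10, d(EV,OT)=97/4, d(K,OT)=57/2, d(OT,U)=24
3. join EV+K (d=37/2, Q=-547/4) ⇒ EKV; edges |EV|=263/24, |K|=181/24
  updated: d(C,EKV)=39/4, d(EKV,OT)=137/8, d(EKV,U)=23
4. join C+OT (d=10, Q=-599/8) ⇒ COT; edges |C|=101/32, |OT|=219/32
  updated: d(COT,EKV)=135/16, d(COT,U)=19
5. join COT+EKV (d=135/16, Q=-807/16) ⇒ CEKOTV; edges |COT|=71/32, |EKV|=199/32
  updated: d(CEKOTV,U)=537/32
6. join CEKOTV+U (d=537/32) ⇒ CEKOTUV; edges |CEKOTV|=537/64, |U|=537/64
final tree: (((C:101/32,(O:-9/16,T:153/16):219/32):71/32,((E:83/10,V:97/10):263/24,K:181/24):199/32):537/64,U:537/64)
total length: 2583/32

2583/32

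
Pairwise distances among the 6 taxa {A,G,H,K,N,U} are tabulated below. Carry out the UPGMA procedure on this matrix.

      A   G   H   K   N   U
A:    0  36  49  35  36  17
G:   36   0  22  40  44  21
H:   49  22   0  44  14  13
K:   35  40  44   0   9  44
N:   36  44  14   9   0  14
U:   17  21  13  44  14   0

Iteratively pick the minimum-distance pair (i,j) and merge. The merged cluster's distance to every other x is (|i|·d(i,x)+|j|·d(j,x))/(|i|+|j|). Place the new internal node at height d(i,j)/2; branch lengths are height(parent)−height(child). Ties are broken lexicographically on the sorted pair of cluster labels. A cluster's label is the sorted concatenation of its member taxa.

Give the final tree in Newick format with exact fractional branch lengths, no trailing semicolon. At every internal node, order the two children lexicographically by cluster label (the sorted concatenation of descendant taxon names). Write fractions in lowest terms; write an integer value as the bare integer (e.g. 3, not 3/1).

iteration 1: select K,N (d=9); attach at lengths (9/2, 9/2); label the merged cluster KN
  updated: d(A,KN)=71/2, d(G,KN)=42, d(H,KN)=29, d(KN,U)=29
iteration 2: select H,U (d=13); attach at lengths (13/2, 13/2); label the merged cluster HU
  updated: d(A,HU)=33, d(G,HU)=43/2, d(HU,KN)=29
iteration 3: select G,HU (d=43/2); attach at lengths (43/4, 17/4); label the merged cluster GHU
  updated: d(A,GHU)=34, d(GHU,KN)=100/3
iteration 4: select GHU,KN (d=100/3); attach at lengths (71/12, 73/6); label the merged cluster GHKNU
  updated: d(A,GHKNU)=173/5
iteration 5: select A,GHKNU (d=173/5); attach at lengths (173/10, 19/30); label the merged cluster AGHKNU
final tree: (A:173/10,((G:43/4,(H:13/2,U:13/2):17/4):71/12,(K:9/2,N:9/2):73/6):19/30)
total length: 4381/60

(A:173/10,((G:43/4,(H:13/2,U:13/2):17/4):71/12,(K:9/2,N:9/2):73/6):19/30)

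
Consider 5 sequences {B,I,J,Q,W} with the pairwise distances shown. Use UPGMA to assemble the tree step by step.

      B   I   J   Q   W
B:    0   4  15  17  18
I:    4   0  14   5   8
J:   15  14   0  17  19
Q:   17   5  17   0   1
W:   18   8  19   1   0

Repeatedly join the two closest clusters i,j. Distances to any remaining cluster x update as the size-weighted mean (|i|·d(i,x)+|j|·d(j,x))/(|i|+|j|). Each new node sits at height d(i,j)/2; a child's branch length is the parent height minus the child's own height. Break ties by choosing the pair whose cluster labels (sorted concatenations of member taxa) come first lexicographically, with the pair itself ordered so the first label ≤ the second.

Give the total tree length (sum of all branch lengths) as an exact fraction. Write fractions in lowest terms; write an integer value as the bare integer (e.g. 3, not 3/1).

99/4

step 1: merge (Q,W) at d=1; branch lengths Q→1/2, W→1/2; new cluster QW
  updated: d(B,QW)=35/2, d(I,QW)=13/2, d(J,QW)=18
step 2: merge (B,I) at d=4; branch lengths B→2, I→2; new cluster BI
  updated: d(BI,J)=29/2, d(BI,QW)=12
step 3: merge (BI,QW) at d=12; branch lengths BI→4, QW→11/2; new cluster BIQW
  updated: d(BIQW,J)=65/4
step 4: merge (BIQW,J) at d=65/4; branch lengths BIQW→17/8, J→65/8; new cluster BIJQW
final tree: (((B:2,I:2):4,(Q:1/2,W:1/2):11/2):17/8,J:65/8)
total length: 99/4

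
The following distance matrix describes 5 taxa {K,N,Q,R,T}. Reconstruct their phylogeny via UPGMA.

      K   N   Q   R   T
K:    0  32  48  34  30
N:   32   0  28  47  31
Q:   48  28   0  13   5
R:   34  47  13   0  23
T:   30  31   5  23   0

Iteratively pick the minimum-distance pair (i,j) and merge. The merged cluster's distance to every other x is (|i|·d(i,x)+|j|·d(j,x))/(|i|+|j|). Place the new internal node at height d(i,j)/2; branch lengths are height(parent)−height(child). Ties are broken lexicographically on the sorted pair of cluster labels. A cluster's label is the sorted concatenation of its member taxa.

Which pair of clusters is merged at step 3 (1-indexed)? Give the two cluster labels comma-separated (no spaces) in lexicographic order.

iteration 1: select Q,T (d=5); attach at lengths (5/2, 5/2); label the merged cluster QT
  updated: d(K,QT)=39, d(N,QT)=59/2, d(QT,R)=18
iteration 2: select QT,R (d=18); attach at lengths (13/2, 9); label the merged cluster QRT
  updated: d(K,QRT)=112/3, d(N,QRT)=106/3
iteration 3: select K,N (d=32); attach at lengths (16, 16); label the merged cluster KN
  updated: d(KN,QRT)=109/3
iteration 4: select KN,QRT (d=109/3); attach at lengths (13/6, 55/6); label the merged cluster KNQRT
final tree: ((K:16,N:16):13/6,((Q:5/2,T:5/2):13/2,R:9):55/6)
total length: 383/6

K,N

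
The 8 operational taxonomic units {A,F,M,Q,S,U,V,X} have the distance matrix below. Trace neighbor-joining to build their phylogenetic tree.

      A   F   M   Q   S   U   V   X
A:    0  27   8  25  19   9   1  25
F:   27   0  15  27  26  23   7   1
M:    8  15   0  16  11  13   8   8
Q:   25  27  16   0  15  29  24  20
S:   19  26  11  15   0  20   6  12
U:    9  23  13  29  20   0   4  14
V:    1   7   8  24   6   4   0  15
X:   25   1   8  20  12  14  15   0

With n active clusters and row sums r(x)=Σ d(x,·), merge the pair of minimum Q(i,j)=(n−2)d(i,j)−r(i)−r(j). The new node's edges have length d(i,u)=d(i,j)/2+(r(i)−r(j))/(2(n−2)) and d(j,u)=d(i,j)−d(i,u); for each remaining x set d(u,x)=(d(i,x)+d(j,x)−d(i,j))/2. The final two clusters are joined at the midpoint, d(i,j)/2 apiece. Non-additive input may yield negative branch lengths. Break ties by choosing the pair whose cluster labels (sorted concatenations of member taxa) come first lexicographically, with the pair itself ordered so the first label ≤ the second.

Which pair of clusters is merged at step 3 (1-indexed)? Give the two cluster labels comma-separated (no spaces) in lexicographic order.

A,V

1. join F+X (d=1, Q=-215) ⇒ FX; edges |F|=37/12, |X|=-25/12
  updated: d(A,FX)=51/2, d(FX,M)=11, d(FX,Q)=23, d(FX,S)=37/2, d(FX,U)=18, d(FX,V)=21/2
2. join Q+S (d=15, Q=-293/2) ⇒ QS; edges |Q|=47/4, |S|=13/4
  updated: d(A,QS)=29/2, d(FX,QS)=53/4, d(M,QS)=6, d(QS,U)=17, d(QS,V)=15/2
3. join A+V (d=1, Q=-85) ⇒ AV; edges |A|=31/8, |V|=-23/8
  updated: d(AV,FX)=35/2, d(AV,M)=15/2, d(AV,QS)=21/2, d(AV,U)=6
4. join AV+U (d=6, Q=-155/2) ⇒ AUV; edges |AV|=11/12, |U|=61/12
  updated: d(AUV,FX)=59/4, d(AUV,M)=29/4, d(AUV,QS)=43/4
5. join AUV+M (d=29/4, Q=-85/2) ⇒ AMUV; edges |AUV|=23/4, |M|=3/2
  updated: d(AMUV,FX)=37/4, d(AMUV,QS)=19/4
6. join AMUV+FX (d=37/4, Q=-109/4) ⇒ AFMUVX; edges |AMUV|=3/8, |FX|=71/8
  updated: d(AFMUVX,QS)=35/8
7. join AFMUVX+QS (d=35/8) ⇒ AFMQSUVX; edges |AFMUVX|=35/16, |QS|=35/16
final tree: (((((A:31/8,V:-23/8):11/12,U:61/12):23/4,M:3/2):3/8,(F:37/12,X:-25/12):71/8):35/16,(Q:47/4,S:13/4):35/16)
total length: 351/8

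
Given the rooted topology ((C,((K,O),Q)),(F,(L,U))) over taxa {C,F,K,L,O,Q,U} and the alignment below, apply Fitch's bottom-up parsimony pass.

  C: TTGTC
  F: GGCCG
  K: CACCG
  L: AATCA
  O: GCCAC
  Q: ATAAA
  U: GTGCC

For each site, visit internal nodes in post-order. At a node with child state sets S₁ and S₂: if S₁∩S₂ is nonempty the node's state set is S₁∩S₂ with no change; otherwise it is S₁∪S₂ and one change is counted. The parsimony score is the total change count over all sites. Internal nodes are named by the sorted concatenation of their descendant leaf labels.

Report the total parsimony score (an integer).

[col 0] KO: children K:{C}, O:{G} ∪→ {C,G}; cost 1
[col 0] KOQ: children KO:{C,G}, Q:{A} ∪→ {A,C,G}; cost 1
[col 0] CKOQ: children C:{T}, KOQ:{A,C,G} ∪→ {A,C,G,T}; cost 1
[col 0] LU: children L:{A}, U:{G} ∪→ {A,G}; cost 1
[col 0] FLU: children F:{G}, LU:{A,G} ∩→ {G}; cost 0
[col 0] CFKLOQU: children CKOQ:{A,C,G,T}, FLU:{G} ∩→ {G}; cost 0
[col 1] KO: children K:{A}, O:{C} ∪→ {A,C}; cost 1
[col 1] KOQ: children KO:{A,C}, Q:{T} ∪→ {A,C,T}; cost 1
[col 1] CKOQ: children C:{T}, KOQ:{A,C,T} ∩→ {T}; cost 0
[col 1] LU: children L:{A}, U:{T} ∪→ {A,T}; cost 1
[col 1] FLU: children F:{G}, LU:{A,T} ∪→ {A,G,T}; cost 1
[col 1] CFKLOQU: children CKOQ:{T}, FLU:{A,G,T} ∩→ {T}; cost 0
[col 2] KO: children K:{C}, O:{C} ∩→ {C}; cost 0
[col 2] KOQ: children KO:{C}, Q:{A} ∪→ {A,C}; cost 1
[col 2] CKOQ: children C:{G}, KOQ:{A,C} ∪→ {A,C,G}; cost 1
[col 2] LU: children L:{T}, U:{G} ∪→ {G,T}; cost 1
[col 2] FLU: children F:{C}, LU:{G,T} ∪→ {C,G,T}; cost 1
[col 2] CFKLOQU: children CKOQ:{A,C,G}, FLU:{C,G,T} ∩→ {C,G}; cost 0
[col 3] KO: children K:{C}, O:{A} ∪→ {A,C}; cost 1
[col 3] KOQ: children KO:{A,C}, Q:{A} ∩→ {A}; cost 0
[col 3] CKOQ: children C:{T}, KOQ:{A} ∪→ {A,T}; cost 1
[col 3] LU: children L:{C}, U:{C} ∩→ {C}; cost 0
[col 3] FLU: children F:{C}, LU:{C} ∩→ {C}; cost 0
[col 3] CFKLOQU: children CKOQ:{A,T}, FLU:{C} ∪→ {A,C,T}; cost 1
[col 4] KO: children K:{G}, O:{C} ∪→ {C,G}; cost 1
[col 4] KOQ: children KO:{C,G}, Q:{A} ∪→ {A,C,G}; cost 1
[col 4] CKOQ: children C:{C}, KOQ:{A,C,G} ∩→ {C}; cost 0
[col 4] LU: children L:{A}, U:{C} ∪→ {A,C}; cost 1
[col 4] FLU: children F:{G}, LU:{A,C} ∪→ {A,C,G}; cost 1
[col 4] CFKLOQU: children CKOQ:{C}, FLU:{A,C,G} ∩→ {C}; cost 0
per-site changes: [4, 4, 4, 3, 4]; total = 19

19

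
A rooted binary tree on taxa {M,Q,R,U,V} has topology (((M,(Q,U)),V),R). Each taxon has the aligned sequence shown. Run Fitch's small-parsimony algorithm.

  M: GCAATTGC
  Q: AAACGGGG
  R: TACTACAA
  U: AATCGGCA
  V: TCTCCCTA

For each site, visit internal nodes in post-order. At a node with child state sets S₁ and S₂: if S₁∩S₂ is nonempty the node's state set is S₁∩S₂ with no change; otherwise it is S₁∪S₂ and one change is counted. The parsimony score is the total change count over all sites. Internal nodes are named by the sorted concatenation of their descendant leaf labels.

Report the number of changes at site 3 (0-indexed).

QU@0: {A} ∩ {A} = {A} (intersection, +0)
MQU@0: {G} ∪ {A} = {A,G} (union, +1)
MQUV@0: {A,G} ∪ {T} = {A,G,T} (union, +1)
MQRUV@0: {A,G,T} ∩ {T} = {T} (intersection, +0)
QU@1: {A} ∩ {A} = {A} (intersection, +0)
MQU@1: {C} ∪ {A} = {A,C} (union, +1)
MQUV@1: {A,C} ∩ {C} = {C} (intersection, +0)
MQRUV@1: {C} ∪ {A} = {A,C} (union, +1)
QU@2: {A} ∪ {T} = {A,T} (union, +1)
MQU@2: {A} ∩ {A,T} = {A} (intersection, +0)
MQUV@2: {A} ∪ {T} = {A,T} (union, +1)
MQRUV@2: {A,T} ∪ {C} = {A,C,T} (union, +1)
QU@3: {C} ∩ {C} = {C} (intersection, +0)
MQU@3: {A} ∪ {C} = {A,C} (union, +1)
MQUV@3: {A,C} ∩ {C} = {C} (intersection, +0)
MQRUV@3: {C} ∪ {T} = {C,T} (union, +1)
QU@4: {G} ∩ {G} = {G} (intersection, +0)
MQU@4: {T} ∪ {G} = {G,T} (union, +1)
MQUV@4: {G,T} ∪ {C} = {C,G,T} (union, +1)
MQRUV@4: {C,G,T} ∪ {A} = {A,C,G,T} (union, +1)
QU@5: {G} ∩ {G} = {G} (intersection, +0)
MQU@5: {T} ∪ {G} = {G,T} (union, +1)
MQUV@5: {G,T} ∪ {C} = {C,G,T} (union, +1)
MQRUV@5: {C,G,T} ∩ {C} = {C} (intersection, +0)
QU@6: {G} ∪ {C} = {C,G} (union, +1)
MQU@6: {G} ∩ {C,G} = {G} (intersection, +0)
MQUV@6: {G} ∪ {T} = {G,T} (union, +1)
MQRUV@6: {G,T} ∪ {A} = {A,G,T} (union, +1)
QU@7: {G} ∪ {A} = {A,G} (union, +1)
MQU@7: {C} ∪ {A,G} = {A,C,G} (union, +1)
MQUV@7: {A,C,G} ∩ {A} = {A} (intersection, +0)
MQRUV@7: {A} ∩ {A} = {A} (intersection, +0)
per-site changes: [2, 2, 3, 2, 3, 2, 3, 2]; total = 19

2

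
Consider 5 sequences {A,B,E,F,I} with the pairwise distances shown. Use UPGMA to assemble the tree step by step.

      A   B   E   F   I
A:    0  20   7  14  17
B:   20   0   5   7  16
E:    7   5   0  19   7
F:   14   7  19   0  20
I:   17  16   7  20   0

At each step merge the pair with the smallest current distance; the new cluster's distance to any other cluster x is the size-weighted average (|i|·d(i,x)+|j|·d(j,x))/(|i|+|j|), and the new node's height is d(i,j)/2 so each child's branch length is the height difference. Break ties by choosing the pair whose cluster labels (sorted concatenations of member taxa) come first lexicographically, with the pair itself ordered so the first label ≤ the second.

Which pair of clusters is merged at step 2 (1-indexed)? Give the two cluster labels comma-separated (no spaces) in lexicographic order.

step 1: merge (B,E) at d=5; branch lengths B→5/2, E→5/2; new cluster BE
  updated: d(A,BE)=27/2, d(BE,F)=13, d(BE,I)=23/2
step 2: merge (BE,I) at d=23/2; branch lengths BE→13/4, I→23/4; new cluster BEI
  updated: d(A,BEI)=44/3, d(BEI,F)=46/3
step 3: merge (A,F) at d=14; branch lengths A→7, F→7; new cluster AF
  updated: d(AF,BEI)=15
step 4: merge (AF,BEI) at d=15; branch lengths AF→1/2, BEI→7/4; new cluster ABEFI
final tree: ((A:7,F:7):1/2,((B:5/2,E:5/2):13/4,I:23/4):7/4)
total length: 121/4

BE,I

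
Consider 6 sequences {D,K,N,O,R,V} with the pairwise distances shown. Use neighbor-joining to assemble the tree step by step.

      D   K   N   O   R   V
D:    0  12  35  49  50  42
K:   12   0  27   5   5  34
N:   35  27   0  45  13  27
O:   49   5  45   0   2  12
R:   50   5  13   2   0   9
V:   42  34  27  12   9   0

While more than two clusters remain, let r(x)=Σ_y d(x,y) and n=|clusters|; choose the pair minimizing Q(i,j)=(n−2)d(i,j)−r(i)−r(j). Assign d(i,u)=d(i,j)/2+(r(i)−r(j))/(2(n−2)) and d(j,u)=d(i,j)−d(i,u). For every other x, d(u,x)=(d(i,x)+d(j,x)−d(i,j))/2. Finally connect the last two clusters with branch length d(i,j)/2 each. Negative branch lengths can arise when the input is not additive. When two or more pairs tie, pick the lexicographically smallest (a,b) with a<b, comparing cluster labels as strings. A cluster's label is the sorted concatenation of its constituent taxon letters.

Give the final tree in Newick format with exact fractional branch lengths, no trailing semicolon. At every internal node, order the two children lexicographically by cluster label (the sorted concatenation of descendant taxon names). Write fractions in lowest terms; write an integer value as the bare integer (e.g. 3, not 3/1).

(((((D:153/8,K:-57/8):43/4,N:57/4):9,R:-17/4):15/4,O:41/8):55/16,V:55/16)

1. join D+K (d=12, Q=-223) ⇒ DK; edges |D|=153/8, |K|=-57/8
  updated: d(DK,N)=25, d(DK,O)=21, d(DK,R)=43/2, d(DK,V)=32
2. join DK+N (d=25, Q=-269/2) ⇒ DKN; edges |DK|=43/4, |N|=57/4
  updated: d(DKN,O)=41/2, d(DKN,R)=19/4, d(DKN,V)=17
3. join DKN+R (d=19/4, Q=-97/2) ⇒ DKNR; edges |DKN|=9, |R|=-17/4
  updated: d(DKNR,O)=71/8, d(DKNR,V)=85/8
4. join DKNR+O (d=71/8, Q=-63/2) ⇒ DKNOR; edges |DKNR|=15/4, |O|=41/8
  updated: d(DKNOR,V)=55/8
5. join DKNOR+V (d=55/8) ⇒ DKNORV; edges |DKNOR|=55/16, |V|=55/16
final tree: (((((D:153/8,K:-57/8):43/4,N:57/4):9,R:-17/4):15/4,O:41/8):55/16,V:55/16)
total length: 115/2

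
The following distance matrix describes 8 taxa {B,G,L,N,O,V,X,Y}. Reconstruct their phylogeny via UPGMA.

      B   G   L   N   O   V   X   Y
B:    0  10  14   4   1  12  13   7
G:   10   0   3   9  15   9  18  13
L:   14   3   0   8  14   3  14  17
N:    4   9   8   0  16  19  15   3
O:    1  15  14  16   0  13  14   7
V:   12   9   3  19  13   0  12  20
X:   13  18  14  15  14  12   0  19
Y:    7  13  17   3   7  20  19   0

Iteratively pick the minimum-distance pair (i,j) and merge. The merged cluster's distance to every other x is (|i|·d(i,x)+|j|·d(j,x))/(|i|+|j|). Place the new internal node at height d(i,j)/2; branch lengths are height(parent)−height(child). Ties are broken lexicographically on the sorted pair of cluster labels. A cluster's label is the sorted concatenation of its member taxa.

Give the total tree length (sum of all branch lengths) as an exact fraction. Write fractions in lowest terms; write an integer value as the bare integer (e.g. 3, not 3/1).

iteration 1: select B,O (d=1); attach at lengths (1/2, 1/2); label the merged cluster BO
  updated: d(BO,G)=25/2, d(BO,L)=14, d(BO,N)=10, d(BO,V)=25/2, d(BO,X)=27/2, d(BO,Y)=7
iteration 2: select G,L (d=3); attach at lengths (3/2, 3/2); label the merged cluster GL
  updated: d(BO,GL)=53/4, d(GL,N)=17/2, d(GL,V)=6, d(GL,X)=16, d(GL,Y)=15
iteration 3: select N,Y (d=3); attach at lengths (3/2, 3/2); label the merged cluster NY
  updated: d(BO,NY)=17/2, d(GL,NY)=47/4, d(NY,V)=39/2, d(NY,X)=17
iteration 4: select GL,V (d=6); attach at lengths (3/2, 3); label the merged cluster GLV
  updated: d(BO,GLV)=13, d(GLV,NY)=43/3, d(GLV,X)=44/3
iteration 5: select BO,NY (d=17/2); attach at lengths (15/4, 11/4); label the merged cluster BNOY
  updated: d(BNOY,GLV)=41/3, d(BNOY,X)=61/4
iteration 6: select BNOY,GLV (d=41/3); attach at lengths (31/12, 23/6); label the merged cluster BGLNOVY
  updated: d(BGLNOVY,X)=15
iteration 7: select BGLNOVY,X (d=15); attach at lengths (2/3, 15/2); label the merged cluster BGLNOVXY
final tree: ((((B:1/2,O:1/2):15/4,(N:3/2,Y:3/2):11/4):31/12,((G:3/2,L:3/2):3/2,V:3):23/6):2/3,X:15/2)
total length: 391/12

391/12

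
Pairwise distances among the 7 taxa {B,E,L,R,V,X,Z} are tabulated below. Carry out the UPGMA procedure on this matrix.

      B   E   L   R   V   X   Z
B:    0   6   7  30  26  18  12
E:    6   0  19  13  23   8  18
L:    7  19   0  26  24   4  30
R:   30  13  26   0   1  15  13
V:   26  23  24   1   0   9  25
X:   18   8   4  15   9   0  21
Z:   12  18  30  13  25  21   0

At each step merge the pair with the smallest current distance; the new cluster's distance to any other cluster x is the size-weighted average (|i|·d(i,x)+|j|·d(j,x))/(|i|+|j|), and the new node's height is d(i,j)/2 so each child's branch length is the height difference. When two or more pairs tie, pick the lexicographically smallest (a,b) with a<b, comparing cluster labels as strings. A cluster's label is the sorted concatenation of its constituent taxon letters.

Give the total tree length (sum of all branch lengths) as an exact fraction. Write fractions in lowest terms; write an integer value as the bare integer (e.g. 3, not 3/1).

505/12

1. join R+V (d=1) ⇒ RV; edges |R|=1/2, |V|=1/2
  updated: d(B,RV)=28, d(E,RV)=18, d(L,RV)=25, d(RV,X)=12, d(RV,Z)=19
2. join L+X (d=4) ⇒ LX; edges |L|=2, |X|=2
  updated: d(B,LX)=25/2, d(E,LX)=27/2, d(LX,RV)=37/2, d(LX,Z)=51/2
3. join B+E (d=6) ⇒ BE; edges |B|=3, |E|=3
  updated: d(BE,LX)=13, d(BE,RV)=23, d(BE,Z)=15
4. join BE+LX (d=13) ⇒ BELX; edges |BE|=7/2, |LX|=9/2
  updated: d(BELX,RV)=83/4, d(BELX,Z)=81/4
5. join RV+Z (d=19) ⇒ RVZ; edges |RV|=9, |Z|=19/2
  updated: d(BELX,RVZ)=247/12
6. join BELX+RVZ (d=247/12) ⇒ BELRVXZ; edges |BELX|=91/24, |RVZ|=19/24
final tree: (((B:3,E:3):7/2,(L:2,X:2):9/2):91/24,((R:1/2,V:1/2):9,Z:19/2):19/24)
total length: 505/12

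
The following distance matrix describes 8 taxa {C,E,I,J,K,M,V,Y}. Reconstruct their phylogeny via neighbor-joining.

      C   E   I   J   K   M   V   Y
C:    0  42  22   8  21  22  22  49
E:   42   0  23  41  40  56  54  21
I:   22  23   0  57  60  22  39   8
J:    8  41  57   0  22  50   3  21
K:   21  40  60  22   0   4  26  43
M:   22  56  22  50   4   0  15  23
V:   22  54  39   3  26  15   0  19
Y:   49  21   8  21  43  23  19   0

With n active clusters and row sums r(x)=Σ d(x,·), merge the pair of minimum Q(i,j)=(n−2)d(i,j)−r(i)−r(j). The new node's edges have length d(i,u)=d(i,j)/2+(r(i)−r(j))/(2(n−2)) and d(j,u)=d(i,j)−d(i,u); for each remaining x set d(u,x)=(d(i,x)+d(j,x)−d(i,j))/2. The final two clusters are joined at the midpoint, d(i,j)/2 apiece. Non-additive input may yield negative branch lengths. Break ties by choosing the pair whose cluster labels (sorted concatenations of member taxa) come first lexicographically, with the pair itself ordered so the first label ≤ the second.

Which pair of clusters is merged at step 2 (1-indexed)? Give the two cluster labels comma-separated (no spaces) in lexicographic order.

J,V

1. join K+M (d=4, Q=-384) ⇒ KM; edges |K|=4, |M|=0
  updated: d(C,KM)=39/2, d(E,KM)=46, d(I,KM)=39, d(J,KM)=34, d(KM,V)=37/2, d(KM,Y)=31
2. join J+V (d=3, Q=-609/2) ⇒ JV; edges |J|=47/20, |V|=13/20
  updated: d(C,JV)=27/2, d(E,JV)=46, d(I,JV)=93/2, d(JV,KM)=99/4, d(JV,Y)=37/2
3. join C+JV (d=27/2, Q=-965/4) ⇒ CJV; edges |C|=203/32, |JV|=229/32
  updated: d(CJV,E)=149/4, d(CJV,I)=55/2, d(CJV,KM)=123/8, d(CJV,Y)=27
4. join CJV+KM (d=123/8, Q=-1539/8) ⇒ CJKMV; edges |CJV|=175/48, |KM|=563/48
  updated: d(CJKMV,E)=543/16, d(CJKMV,I)=409/16, d(CJKMV,Y)=341/16
5. join CJKMV+E (d=543/16, Q=-727/8) ⇒ CEJKMV; edges |CJKMV|=283/16, |E|=65/4
  updated: d(CEJKMV,I)=117/16, d(CEJKMV,Y)=67/16
6. join CEJKMV+I (d=117/16, Q=-39/2) ⇒ CEIJKMV; edges |CEJKMV|=7/4, |I|=89/16
  updated: d(CEIJKMV,Y)=39/16
7. join CEIJKMV+Y (d=39/16) ⇒ CEIJKMVY; edges |CEIJKMV|=39/32, |Y|=39/32
final tree: (((((C:203/32,(J:47/20,V:13/20):229/32):175/48,(K:4,M:0):563/48):283/16,E:65/4):7/4,I:89/16):39/32,Y:39/32)
total length: 1273/16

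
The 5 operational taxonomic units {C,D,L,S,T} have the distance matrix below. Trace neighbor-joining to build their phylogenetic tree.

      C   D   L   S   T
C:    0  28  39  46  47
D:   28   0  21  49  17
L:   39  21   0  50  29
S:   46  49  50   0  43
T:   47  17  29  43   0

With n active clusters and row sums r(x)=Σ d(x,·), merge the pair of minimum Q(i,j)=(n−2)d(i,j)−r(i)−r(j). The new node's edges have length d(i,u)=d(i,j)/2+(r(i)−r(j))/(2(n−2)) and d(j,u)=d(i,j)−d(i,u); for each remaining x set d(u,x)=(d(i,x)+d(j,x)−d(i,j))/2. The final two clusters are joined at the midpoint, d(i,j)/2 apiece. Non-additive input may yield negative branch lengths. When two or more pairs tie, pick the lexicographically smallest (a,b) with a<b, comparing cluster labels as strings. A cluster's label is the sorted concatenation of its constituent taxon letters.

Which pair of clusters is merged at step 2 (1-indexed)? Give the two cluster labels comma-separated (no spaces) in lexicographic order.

CS,L

1. join C+S (d=46, Q=-210) ⇒ CS; edges |C|=55/3, |S|=83/3
  updated: d(CS,D)=31/2, d(CS,L)=43/2, d(CS,T)=22
2. join CS+L (d=43/2, Q=-175/2) ⇒ CLS; edges |CS|=61/8, |L|=111/8
  updated: d(CLS,D)=15/2, d(CLS,T)=59/4
3. join CLS+D (d=15/2, Q=-157/4) ⇒ CDLS; edges |CLS|=21/8, |D|=39/8
  updated: d(CDLS,T)=97/8
4. join CDLS+T (d=97/8) ⇒ CDLST; edges |CDLS|=97/16, |T|=97/16
final tree: ((((C:55/3,S:83/3):61/8,L:111/8):21/8,D:39/8):97/16,T:97/16)
total length: 697/8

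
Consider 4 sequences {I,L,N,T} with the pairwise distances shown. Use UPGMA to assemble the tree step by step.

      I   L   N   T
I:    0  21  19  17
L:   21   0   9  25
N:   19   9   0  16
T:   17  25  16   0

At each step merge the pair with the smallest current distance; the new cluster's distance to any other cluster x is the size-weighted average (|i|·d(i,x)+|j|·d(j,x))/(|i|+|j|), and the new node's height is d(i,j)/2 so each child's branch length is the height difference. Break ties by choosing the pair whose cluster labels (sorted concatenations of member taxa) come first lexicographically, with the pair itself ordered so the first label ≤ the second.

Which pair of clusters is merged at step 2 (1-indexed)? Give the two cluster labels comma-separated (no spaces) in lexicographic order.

iteration 1: select L,N (d=9); attach at lengths (9/2, 9/2); label the merged cluster LN
  updated: d(I,LN)=20, d(LN,T)=41/2
iteration 2: select I,T (d=17); attach at lengths (17/2, 17/2); label the merged cluster IT
  updated: d(IT,LN)=81/4
iteration 3: select IT,LN (d=81/4); attach at lengths (13/8, 45/8); label the merged cluster ILNT
final tree: ((I:17/2,T:17/2):13/8,(L:9/2,N:9/2):45/8)
total length: 133/4

I,T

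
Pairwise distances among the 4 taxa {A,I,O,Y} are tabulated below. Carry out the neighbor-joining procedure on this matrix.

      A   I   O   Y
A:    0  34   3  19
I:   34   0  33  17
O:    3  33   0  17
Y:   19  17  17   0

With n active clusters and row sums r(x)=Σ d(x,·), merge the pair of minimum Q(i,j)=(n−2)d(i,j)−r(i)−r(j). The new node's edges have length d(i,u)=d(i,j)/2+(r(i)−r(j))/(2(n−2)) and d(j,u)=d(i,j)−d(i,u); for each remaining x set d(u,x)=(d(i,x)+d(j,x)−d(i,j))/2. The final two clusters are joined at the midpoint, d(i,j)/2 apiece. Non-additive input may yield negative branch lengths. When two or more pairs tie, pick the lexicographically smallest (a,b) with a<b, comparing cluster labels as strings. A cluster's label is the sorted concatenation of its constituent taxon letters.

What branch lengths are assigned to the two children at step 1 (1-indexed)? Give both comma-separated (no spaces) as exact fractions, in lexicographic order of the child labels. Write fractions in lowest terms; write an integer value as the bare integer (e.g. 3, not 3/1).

1. join A+O (d=3, Q=-103) ⇒ AO; edges |A|=9/4, |O|=3/4
  updated: d(AO,I)=32, d(AO,Y)=33/2
2. join AO+I (d=32, Q=-131/2) ⇒ AIO; edges |AO|=63/4, |I|=65/4
  updated: d(AIO,Y)=3/4
3. join AIO+Y (d=3/4) ⇒ AIOY; edges |AIO|=3/8, |Y|=3/8
final tree: (((A:9/4,O:3/4):63/4,I:65/4):3/8,Y:3/8)
total length: 143/4

9/4,3/4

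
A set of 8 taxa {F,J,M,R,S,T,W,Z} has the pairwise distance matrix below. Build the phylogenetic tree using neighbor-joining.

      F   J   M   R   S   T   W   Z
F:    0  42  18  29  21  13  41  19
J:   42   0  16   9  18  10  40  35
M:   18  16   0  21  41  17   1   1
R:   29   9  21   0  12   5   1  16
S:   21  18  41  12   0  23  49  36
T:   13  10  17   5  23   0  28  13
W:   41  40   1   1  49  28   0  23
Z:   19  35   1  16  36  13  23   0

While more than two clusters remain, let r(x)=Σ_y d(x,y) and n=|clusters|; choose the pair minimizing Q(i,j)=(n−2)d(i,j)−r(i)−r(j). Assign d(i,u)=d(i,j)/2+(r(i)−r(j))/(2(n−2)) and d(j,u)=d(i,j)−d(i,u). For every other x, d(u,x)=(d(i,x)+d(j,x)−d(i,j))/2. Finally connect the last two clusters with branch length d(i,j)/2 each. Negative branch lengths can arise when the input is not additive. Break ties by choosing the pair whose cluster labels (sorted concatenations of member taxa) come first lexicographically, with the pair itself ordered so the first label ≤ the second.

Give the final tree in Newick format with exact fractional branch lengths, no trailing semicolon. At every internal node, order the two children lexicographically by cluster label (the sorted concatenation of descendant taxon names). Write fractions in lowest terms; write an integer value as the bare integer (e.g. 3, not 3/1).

1. join M+W (d=1, Q=-292) ⇒ MW; edges |M|=-31/6, |W|=37/6
  updated: d(F,MW)=29, d(J,MW)=55/2, d(MW,R)=21/2, d(MW,S)=89/2, d(MW,T)=22, d(MW,Z)=23/2
2. join MW+Z (d=23/2, Q=-218) ⇒ MWZ; edges |MW|=36/5, |Z|=43/10
  updated: d(F,MWZ)=73/4, d(J,MWZ)=51/2, d(MWZ,R)=15/2, d(MWZ,S)=69/2, d(MWZ,T)=47/4
3. join F+MWZ (d=73/4, Q=-591/4) ⇒ FMWZ; edges |F|=395/32, |MWZ|=189/32
  updated: d(FMWZ,J)=197/8, d(FMWZ,R)=73/8, d(FMWZ,S)=149/8, d(FMWZ,T)=13/4
4. join FMWZ+T (d=13/4, Q=-697/8) ⇒ FMTWZ; edges |FMWZ|=193/48, |T|=-37/48
  updated: d(FMTWZ,J)=251/16, d(FMTWZ,R)=87/16, d(FMTWZ,S)=307/16
5. join FMTWZ+R (d=87/16, Q=-447/8) ⇒ FMRTWZ; edges |FMTWZ|=99/16, |R|=-3/4
  updated: d(FMRTWZ,J)=77/8, d(FMRTWZ,S)=103/8
6. join FMRTWZ+J (d=77/8, Q=-81/2) ⇒ FJMRTWZ; edges |FMRTWZ|=9/4, |J|=59/8
  updated: d(FJMRTWZ,S)=85/8
7. join FJMRTWZ+S (d=85/8) ⇒ FJMRSTWZ; edges |FJMRTWZ|=85/16, |S|=85/16
final tree: (((((F:395/32,((M:-31/6,W:37/6):36/5,Z:43/10):189/32):193/48,T:-37/48):99/16,R:-3/4):9/4,J:59/8):85/16,S:85/16)
total length: 955/16

(((((F:395/32,((M:-31/6,W:37/6):36/5,Z:43/10):189/32):193/48,T:-37/48):99/16,R:-3/4):9/4,J:59/8):85/16,S:85/16)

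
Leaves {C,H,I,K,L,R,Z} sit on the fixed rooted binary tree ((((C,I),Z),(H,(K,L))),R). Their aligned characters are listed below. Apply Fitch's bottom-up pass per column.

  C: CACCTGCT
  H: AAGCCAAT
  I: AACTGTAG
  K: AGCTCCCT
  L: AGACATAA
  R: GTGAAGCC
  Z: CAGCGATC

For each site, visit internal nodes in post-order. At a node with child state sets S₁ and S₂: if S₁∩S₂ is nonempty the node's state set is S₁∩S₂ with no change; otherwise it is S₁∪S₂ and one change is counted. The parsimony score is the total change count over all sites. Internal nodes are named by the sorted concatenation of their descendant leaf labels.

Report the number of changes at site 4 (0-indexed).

[col 0] CI: children C:{C}, I:{A} ∪→ {A,C}; cost 1
[col 0] CIZ: children CI:{A,C}, Z:{C} ∩→ {C}; cost 0
[col 0] KL: children K:{A}, L:{A} ∩→ {A}; cost 0
[col 0] HKL: children H:{A}, KL:{A} ∩→ {A}; cost 0
[col 0] CHIKLZ: children CIZ:{C}, HKL:{A} ∪→ {A,C}; cost 1
[col 0] CHIKLRZ: children CHIKLZ:{A,C}, R:{G} ∪→ {A,C,G}; cost 1
[col 1] CI: children C:{A}, I:{A} ∩→ {A}; cost 0
[col 1] CIZ: children CI:{A}, Z:{A} ∩→ {A}; cost 0
[col 1] KL: children K:{G}, L:{G} ∩→ {G}; cost 0
[col 1] HKL: children H:{A}, KL:{G} ∪→ {A,G}; cost 1
[col 1] CHIKLZ: children CIZ:{A}, HKL:{A,G} ∩→ {A}; cost 0
[col 1] CHIKLRZ: children CHIKLZ:{A}, R:{T} ∪→ {A,T}; cost 1
[col 2] CI: children C:{C}, I:{C} ∩→ {C}; cost 0
[col 2] CIZ: children CI:{C}, Z:{G} ∪→ {C,G}; cost 1
[col 2] KL: children K:{C}, L:{A} ∪→ {A,C}; cost 1
[col 2] HKL: children H:{G}, KL:{A,C} ∪→ {A,C,G}; cost 1
[col 2] CHIKLZ: children CIZ:{C,G}, HKL:{A,C,G} ∩→ {C,G}; cost 0
[col 2] CHIKLRZ: children CHIKLZ:{C,G}, R:{G} ∩→ {G}; cost 0
[col 3] CI: children C:{C}, I:{T} ∪→ {C,T}; cost 1
[col 3] CIZ: children CI:{C,T}, Z:{C} ∩→ {C}; cost 0
[col 3] KL: children K:{T}, L:{C} ∪→ {C,T}; cost 1
[col 3] HKL: children H:{C}, KL:{C,T} ∩→ {C}; cost 0
[col 3] CHIKLZ: children CIZ:{C}, HKL:{C} ∩→ {C}; cost 0
[col 3] CHIKLRZ: children CHIKLZ:{C}, R:{A} ∪→ {A,C}; cost 1
[col 4] CI: children C:{T}, I:{G} ∪→ {G,T}; cost 1
[col 4] CIZ: children CI:{G,T}, Z:{G} ∩→ {G}; cost 0
[col 4] KL: children K:{C}, L:{A} ∪→ {A,C}; cost 1
[col 4] HKL: children H:{C}, KL:{A,C} ∩→ {C}; cost 0
[col 4] CHIKLZ: children CIZ:{G}, HKL:{C} ∪→ {C,G}; cost 1
[col 4] CHIKLRZ: children CHIKLZ:{C,G}, R:{A} ∪→ {A,C,G}; cost 1
[col 5] CI: children C:{G}, I:{T} ∪→ {G,T}; cost 1
[col 5] CIZ: children CI:{G,T}, Z:{A} ∪→ {A,G,T}; cost 1
[col 5] KL: children K:{C}, L:{T} ∪→ {C,T}; cost 1
[col 5] HKL: children H:{A}, KL:{C,T} ∪→ {A,C,T}; cost 1
[col 5] CHIKLZ: children CIZ:{A,G,T}, HKL:{A,C,T} ∩→ {A,T}; cost 0
[col 5] CHIKLRZ: children CHIKLZ:{A,T}, R:{G} ∪→ {A,G,T}; cost 1
[col 6] CI: children C:{C}, I:{A} ∪→ {A,C}; cost 1
[col 6] CIZ: children CI:{A,C}, Z:{T} ∪→ {A,C,T}; cost 1
[col 6] KL: children K:{C}, L:{A} ∪→ {A,C}; cost 1
[col 6] HKL: children H:{A}, KL:{A,C} ∩→ {A}; cost 0
[col 6] CHIKLZ: children CIZ:{A,C,T}, HKL:{A} ∩→ {A}; cost 0
[col 6] CHIKLRZ: children CHIKLZ:{A}, R:{C} ∪→ {A,C}; cost 1
[col 7] CI: children C:{T}, I:{G} ∪→ {G,T}; cost 1
[col 7] CIZ: children CI:{G,T}, Z:{C} ∪→ {C,G,T}; cost 1
[col 7] KL: children K:{T}, L:{A} ∪→ {A,T}; cost 1
[col 7] HKL: children H:{T}, KL:{A,T} ∩→ {T}; cost 0
[col 7] CHIKLZ: children CIZ:{C,G,T}, HKL:{T} ∩→ {T}; cost 0
[col 7] CHIKLRZ: children CHIKLZ:{T}, R:{C} ∪→ {C,T}; cost 1
per-site changes: [3, 2, 3, 3, 4, 5, 4, 4]; total = 28

4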